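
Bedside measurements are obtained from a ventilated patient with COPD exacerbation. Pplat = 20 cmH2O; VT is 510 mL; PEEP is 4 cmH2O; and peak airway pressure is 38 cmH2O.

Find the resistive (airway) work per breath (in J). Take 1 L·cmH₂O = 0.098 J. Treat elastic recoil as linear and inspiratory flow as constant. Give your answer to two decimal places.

0.90

With constant inspiratory flow the resistive pressure is constant at PIP − Pplat = 38 − 20 = 18.0 cmH2O, so resistive work = 18.0 × 0.510 = 9.18 L·cmH2O.
× 0.098 J/(L·cmH2O) → 0.8996 J.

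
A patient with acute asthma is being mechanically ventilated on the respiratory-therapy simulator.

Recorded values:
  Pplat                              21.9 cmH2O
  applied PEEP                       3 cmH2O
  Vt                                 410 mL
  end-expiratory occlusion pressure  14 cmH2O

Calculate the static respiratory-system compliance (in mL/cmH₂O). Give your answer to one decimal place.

End-expiratory occlusion gives total PEEP = 14 cmH2O (intrinsic PEEP = 14 − 3 = 11). Use total PEEP for the elastic gradient.
Cstat = Vt / (Pplat − PEEPtotal) = 410 / (21.9 − 14) = 410 / 7.9 = 51.899 mL/cmH2O.

51.9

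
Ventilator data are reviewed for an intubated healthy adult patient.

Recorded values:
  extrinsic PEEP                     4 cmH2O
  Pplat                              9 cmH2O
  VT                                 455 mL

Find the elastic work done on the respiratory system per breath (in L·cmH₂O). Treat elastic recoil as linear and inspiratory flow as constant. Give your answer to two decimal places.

Elastic work ≈ ½ × (Pplat − PEEP) × Vt = 0.5 × (9 − 4) × 0.455 L = 0.5 × 5.0 × 0.455 = 1.138 L·cmH2O.

1.14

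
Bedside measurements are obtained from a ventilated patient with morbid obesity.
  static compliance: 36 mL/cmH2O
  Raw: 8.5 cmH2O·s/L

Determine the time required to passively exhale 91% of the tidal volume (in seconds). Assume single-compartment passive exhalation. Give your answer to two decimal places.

τ = R × C = 8.5 × 36 mL/cmH2O = 8.5 × 0.036 L/cmH2O = 0.306 s.
Exhaled fraction f = 1 − e^(−t/τ) → t = −τ·ln(1 − f) = −0.306·ln(0.09) = 0.7368 s.

0.74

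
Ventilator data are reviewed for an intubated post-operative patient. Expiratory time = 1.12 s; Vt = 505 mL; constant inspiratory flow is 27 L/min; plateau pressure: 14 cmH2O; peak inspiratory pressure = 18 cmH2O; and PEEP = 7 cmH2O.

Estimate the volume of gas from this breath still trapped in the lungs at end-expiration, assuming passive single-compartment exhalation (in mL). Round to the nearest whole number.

88

Flow: 27 L/min ÷ 60 = 0.45 L/s.
R = (PIP − Pplat)/V̇ = (18 − 14) / 0.45 = 4.0/0.45 = 8.889 cmH2O·s/L.
C = Vt/(Pplat − PEEP) = 505.0 / (14 − 7) = 505.0/7.0 = 72.143 mL/cmH2O.
τ = R × C = 8.889 × 0.07214 L/cmH2O = 0.6413 s.
Fraction remaining = e^(−Te/τ) = e^(−1.12/0.6413) = 0.1744.
Trapped volume = 505.0 × 0.1744 = 88.072 mL.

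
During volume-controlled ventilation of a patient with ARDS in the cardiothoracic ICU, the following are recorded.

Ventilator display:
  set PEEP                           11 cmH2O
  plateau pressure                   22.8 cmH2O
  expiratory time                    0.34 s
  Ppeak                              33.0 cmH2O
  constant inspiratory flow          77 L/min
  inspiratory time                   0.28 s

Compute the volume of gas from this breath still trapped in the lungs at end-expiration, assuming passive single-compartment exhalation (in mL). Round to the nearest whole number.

Flow: 77 L/min ÷ 60 = 1.2833 L/s.
Vt = flow × Ti = 1.2833 L/s × 0.28 s × 1000 mL/L = 359.32 mL.
R = (PIP − Pplat)/V̇ = (33.0 − 22.8) / 1.2833 = 10.2/1.2833 = 7.948 cmH2O·s/L.
C = Vt/(Pplat − PEEP) = 359.32 / (22.8 − 11) = 359.32/11.8 = 30.451 mL/cmH2O.
τ = R × C = 7.948 × 0.03045 L/cmH2O = 0.242 s.
Fraction remaining = e^(−Te/τ) = e^(−0.34/0.242) = 0.2454.
Trapped volume = 359.32 × 0.2454 = 88.177 mL.

88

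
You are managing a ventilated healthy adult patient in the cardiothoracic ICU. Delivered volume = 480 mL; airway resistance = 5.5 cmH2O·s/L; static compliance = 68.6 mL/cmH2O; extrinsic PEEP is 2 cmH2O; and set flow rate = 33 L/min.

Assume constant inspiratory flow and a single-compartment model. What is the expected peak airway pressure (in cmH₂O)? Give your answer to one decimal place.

12.0

Flow: 33 L/min ÷ 60 = 0.55 L/s.
Equation of motion (constant flow): PIP = Vt/C + R·V̇ + PEEP.
PIP = 480/68.6 + 5.5×0.55 + 2 = 6.997 + 3.025 + 2 = 12.022 cmH2O.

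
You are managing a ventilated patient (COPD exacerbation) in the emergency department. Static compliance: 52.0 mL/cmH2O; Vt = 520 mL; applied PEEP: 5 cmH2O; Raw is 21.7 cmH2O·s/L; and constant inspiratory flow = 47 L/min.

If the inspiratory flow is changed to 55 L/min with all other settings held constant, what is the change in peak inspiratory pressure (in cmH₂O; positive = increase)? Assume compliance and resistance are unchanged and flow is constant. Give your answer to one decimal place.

2.9

Flow: 47 L/min ÷ 60 = 0.7833 L/s.
New flow: 55 L/min ÷ 60 = 0.9167 L/s.
PIP = Vt/C + R·V̇ + PEEP (constant-flow equation of motion).
Only the resistive term changes: ΔPIP = R × ΔV̇ = 21.7 × (0.9167 − 0.7833) = 21.7 × 0.1334 = 2.895 cmH2O.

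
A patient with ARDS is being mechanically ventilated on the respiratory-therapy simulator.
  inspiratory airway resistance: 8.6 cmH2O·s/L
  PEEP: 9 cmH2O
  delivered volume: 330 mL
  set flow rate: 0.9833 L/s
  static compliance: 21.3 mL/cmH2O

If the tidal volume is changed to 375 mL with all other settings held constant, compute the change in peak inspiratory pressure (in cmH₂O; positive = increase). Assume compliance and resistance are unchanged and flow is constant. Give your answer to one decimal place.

2.1

PIP = Vt/C + R·V̇ + PEEP (constant-flow equation of motion).
Only the elastic term changes: ΔPIP = ΔVt / C = (375 − 330) / 21.3 = 2.113 cmH2O.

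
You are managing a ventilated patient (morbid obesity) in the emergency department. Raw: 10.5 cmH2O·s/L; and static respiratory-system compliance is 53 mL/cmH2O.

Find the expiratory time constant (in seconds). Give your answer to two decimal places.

τ = R × C = 10.5 × 53 mL/cmH2O = 10.5 × 0.053 L/cmH2O = 0.5565 s.

0.56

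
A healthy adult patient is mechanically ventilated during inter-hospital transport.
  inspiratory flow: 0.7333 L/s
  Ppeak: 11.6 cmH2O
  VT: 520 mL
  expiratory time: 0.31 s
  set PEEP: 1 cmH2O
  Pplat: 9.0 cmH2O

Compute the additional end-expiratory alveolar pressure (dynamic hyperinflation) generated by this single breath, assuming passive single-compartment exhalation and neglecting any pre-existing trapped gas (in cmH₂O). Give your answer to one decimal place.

2.1

R = (PIP − Pplat)/V̇ = (11.6 − 9.0) / 0.7333 = 2.6/0.7333 = 3.546 cmH2O·s/L.
C = Vt/(Pplat − PEEP) = 520.0 / (9.0 − 1) = 520.0/8.0 = 65.0 mL/cmH2O.
τ = R × C = 3.546 × 0.065 L/cmH2O = 0.2305 s.
Fraction remaining = e^(−Te/τ) = e^(−0.31/0.2305) = 0.2606; trapped volume = 520.0 × 0.2606 = 135.51 mL.
Additional alveolar pressure from trapping ≈ V_trapped / C = 135.51 / 65.0 = 2.085 cmH2O.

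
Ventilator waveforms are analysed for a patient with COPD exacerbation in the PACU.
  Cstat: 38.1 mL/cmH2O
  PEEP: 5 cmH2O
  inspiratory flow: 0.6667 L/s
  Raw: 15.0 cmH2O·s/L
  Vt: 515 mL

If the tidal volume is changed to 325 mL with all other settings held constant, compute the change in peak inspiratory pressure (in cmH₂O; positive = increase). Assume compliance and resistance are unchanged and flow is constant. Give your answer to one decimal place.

PIP = Vt/C + R·V̇ + PEEP (constant-flow equation of motion).
Only the elastic term changes: ΔPIP = ΔVt / C = (325 − 515) / 38.1 = -4.987 cmH2O.

-5.0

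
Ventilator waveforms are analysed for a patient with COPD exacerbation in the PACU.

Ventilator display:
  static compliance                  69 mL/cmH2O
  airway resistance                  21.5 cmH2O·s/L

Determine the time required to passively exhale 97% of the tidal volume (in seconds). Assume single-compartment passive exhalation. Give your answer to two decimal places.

5.20

τ = R × C = 21.5 × 69 mL/cmH2O = 21.5 × 0.069 L/cmH2O = 1.484 s.
Exhaled fraction f = 1 − e^(−t/τ) → t = −τ·ln(1 − f) = −1.484·ln(0.03) = 5.204 s.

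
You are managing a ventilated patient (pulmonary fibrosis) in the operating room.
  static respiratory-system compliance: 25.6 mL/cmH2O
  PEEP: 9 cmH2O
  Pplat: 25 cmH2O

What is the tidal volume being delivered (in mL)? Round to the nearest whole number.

Vt = Cstat × (Pplat − PEEP) = 25.6 × (25 − 9) = 25.6 × 16.0 = 409.6 mL.

410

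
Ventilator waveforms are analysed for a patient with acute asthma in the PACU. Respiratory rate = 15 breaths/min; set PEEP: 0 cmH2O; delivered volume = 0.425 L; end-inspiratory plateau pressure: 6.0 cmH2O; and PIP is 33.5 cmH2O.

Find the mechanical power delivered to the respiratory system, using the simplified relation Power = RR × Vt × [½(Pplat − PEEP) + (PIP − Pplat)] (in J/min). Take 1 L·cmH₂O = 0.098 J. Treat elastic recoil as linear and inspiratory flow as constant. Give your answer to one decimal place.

19.1

Per-breath work = Vt × [½(Pplat−PEEP) + (PIP−Pplat)] = 0.425 × [0.5×6.0 + 27.5] = 0.425 × 30.5 = 12.963 L·cmH2O.
Power = 15 × 12.963 = 194.45 L·cmH2O/min.
× 0.098 J/(L·cmH2O) → 19.056 J/min.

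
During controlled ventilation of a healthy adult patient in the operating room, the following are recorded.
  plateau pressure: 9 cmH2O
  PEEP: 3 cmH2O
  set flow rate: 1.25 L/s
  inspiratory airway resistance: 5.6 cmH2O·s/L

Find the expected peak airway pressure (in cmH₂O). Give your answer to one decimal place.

16.0

PIP = Pplat + Raw × flow = 9 + 5.6 × 1.25 = 9 + 7.0 = 16.0 cmH2O.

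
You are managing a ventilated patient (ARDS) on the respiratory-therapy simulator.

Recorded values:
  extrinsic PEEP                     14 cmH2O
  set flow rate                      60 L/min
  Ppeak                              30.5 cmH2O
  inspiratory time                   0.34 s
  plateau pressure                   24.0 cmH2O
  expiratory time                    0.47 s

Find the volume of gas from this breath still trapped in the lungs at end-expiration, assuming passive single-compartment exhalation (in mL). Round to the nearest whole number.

Flow: 60 L/min ÷ 60 = 1 L/s.
Vt = flow × Ti = 1 L/s × 0.34 s × 1000 mL/L = 340.0 mL.
R = (PIP − Pplat)/V̇ = (30.5 − 24.0) / 1 = 6.5/1 = 6.5 cmH2O·s/L.
C = Vt/(Pplat − PEEP) = 340.0 / (24.0 − 14) = 340.0/10.0 = 34.0 mL/cmH2O.
τ = R × C = 6.5 × 0.034 L/cmH2O = 0.221 s.
Fraction remaining = e^(−Te/τ) = e^(−0.47/0.221) = 0.1192.
Trapped volume = 340.0 × 0.1192 = 40.528 mL.

41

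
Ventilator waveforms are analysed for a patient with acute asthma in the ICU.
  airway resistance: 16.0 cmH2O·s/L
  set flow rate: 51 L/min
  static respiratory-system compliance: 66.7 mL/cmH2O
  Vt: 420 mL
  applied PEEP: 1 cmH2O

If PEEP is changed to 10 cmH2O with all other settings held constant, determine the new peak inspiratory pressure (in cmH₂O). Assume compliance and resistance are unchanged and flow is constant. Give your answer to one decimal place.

Flow: 51 L/min ÷ 60 = 0.85 L/s.
PIP = Vt/C + R·V̇ + PEEP (constant-flow equation of motion).
Only the baseline term changes: ΔPIP = ΔPEEP = 10 − 1 = 9.0 cmH2O.
Original PIP = 420/66.7 + 16.0×0.85 + 1 = 20.897 cmH2O; new PIP = 20.897 + (9.0) = 29.897 cmH2O.

29.9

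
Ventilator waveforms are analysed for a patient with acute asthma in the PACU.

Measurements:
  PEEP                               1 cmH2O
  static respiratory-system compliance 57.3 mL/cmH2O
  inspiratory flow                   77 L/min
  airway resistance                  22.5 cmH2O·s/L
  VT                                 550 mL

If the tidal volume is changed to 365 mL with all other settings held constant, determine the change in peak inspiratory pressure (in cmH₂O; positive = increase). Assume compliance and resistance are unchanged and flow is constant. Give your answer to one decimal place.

-3.2

PIP = Vt/C + R·V̇ + PEEP (constant-flow equation of motion).
Only the elastic term changes: ΔPIP = ΔVt / C = (365 − 550) / 57.3 = -3.229 cmH2O.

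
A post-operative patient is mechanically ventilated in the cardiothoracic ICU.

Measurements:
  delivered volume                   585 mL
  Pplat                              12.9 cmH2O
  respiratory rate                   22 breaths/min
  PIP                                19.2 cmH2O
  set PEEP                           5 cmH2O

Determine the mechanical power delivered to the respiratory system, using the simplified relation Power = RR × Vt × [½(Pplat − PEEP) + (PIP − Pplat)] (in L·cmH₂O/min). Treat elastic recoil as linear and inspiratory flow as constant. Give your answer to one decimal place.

131.9

Per-breath work = Vt × [½(Pplat−PEEP) + (PIP−Pplat)] = 0.585 × [0.5×7.9 + 6.3] = 0.585 × 10.25 = 5.996 L·cmH2O.
Power = 22 × 5.996 = 131.91 L·cmH2O/min.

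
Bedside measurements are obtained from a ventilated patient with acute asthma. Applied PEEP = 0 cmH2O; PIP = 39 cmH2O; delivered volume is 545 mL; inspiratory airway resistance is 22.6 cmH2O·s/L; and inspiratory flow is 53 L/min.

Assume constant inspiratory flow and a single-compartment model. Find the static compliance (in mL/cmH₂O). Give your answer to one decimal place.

Flow: 53 L/min ÷ 60 = 0.8833 L/s.
Equation of motion (constant flow): PIP = Vt/C + R·V̇ + PEEP.
Vt/C = PIP − R·V̇ − PEEP = 39 − 22.6×0.8833 − 0 = 39 − 19.963 − 0 = 19.037 cmH2O.
C = Vt / 19.037 = 545 / 19.037 = 28.628 mL/cmH2O.

28.6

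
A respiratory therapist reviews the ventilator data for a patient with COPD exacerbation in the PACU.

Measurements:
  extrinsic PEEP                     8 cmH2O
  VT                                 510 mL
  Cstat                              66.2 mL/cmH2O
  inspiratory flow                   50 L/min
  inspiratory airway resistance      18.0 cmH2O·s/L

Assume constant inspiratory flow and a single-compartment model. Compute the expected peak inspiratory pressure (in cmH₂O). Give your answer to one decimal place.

30.7

Flow: 50 L/min ÷ 60 = 0.8333 L/s.
Equation of motion (constant flow): PIP = Vt/C + R·V̇ + PEEP.
PIP = 510/66.2 + 18.0×0.8333 + 8 = 7.704 + 14.999 + 8 = 30.703 cmH2O.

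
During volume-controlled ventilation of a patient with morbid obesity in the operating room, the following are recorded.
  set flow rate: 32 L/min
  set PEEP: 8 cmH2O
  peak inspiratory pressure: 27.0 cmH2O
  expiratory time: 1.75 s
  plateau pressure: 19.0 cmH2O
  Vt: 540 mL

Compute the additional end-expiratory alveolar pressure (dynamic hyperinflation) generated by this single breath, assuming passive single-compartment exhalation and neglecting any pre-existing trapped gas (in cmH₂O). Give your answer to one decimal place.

1.0

Flow: 32 L/min ÷ 60 = 0.5333 L/s.
R = (PIP − Pplat)/V̇ = (27.0 − 19.0) / 0.5333 = 8.0/0.5333 = 15.001 cmH2O·s/L.
C = Vt/(Pplat − PEEP) = 540.0 / (19.0 − 8) = 540.0/11.0 = 49.091 mL/cmH2O.
τ = R × C = 15.001 × 0.04909 L/cmH2O = 0.7364 s.
Fraction remaining = e^(−Te/τ) = e^(−1.75/0.7364) = 0.09288; trapped volume = 540.0 × 0.09288 = 50.155 mL.
Additional alveolar pressure from trapping ≈ V_trapped / C = 50.155 / 49.091 = 1.022 cmH2O.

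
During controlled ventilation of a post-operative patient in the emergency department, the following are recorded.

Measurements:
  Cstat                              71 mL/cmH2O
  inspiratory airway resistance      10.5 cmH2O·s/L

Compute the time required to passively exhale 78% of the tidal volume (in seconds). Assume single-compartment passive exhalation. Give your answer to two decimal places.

1.13

τ = R × C = 10.5 × 71 mL/cmH2O = 10.5 × 0.071 L/cmH2O = 0.7455 s.
Exhaled fraction f = 1 − e^(−t/τ) → t = −τ·ln(1 − f) = −0.7455·ln(0.22) = 1.129 s.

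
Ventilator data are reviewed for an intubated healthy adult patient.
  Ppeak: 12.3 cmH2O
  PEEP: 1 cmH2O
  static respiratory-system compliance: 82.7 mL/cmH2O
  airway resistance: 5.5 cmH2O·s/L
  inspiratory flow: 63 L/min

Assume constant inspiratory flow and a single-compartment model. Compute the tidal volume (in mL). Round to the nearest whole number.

457

Flow: 63 L/min ÷ 60 = 1.05 L/s.
Equation of motion (constant flow): PIP = Vt/C + R·V̇ + PEEP.
Vt/C = PIP − R·V̇ − PEEP = 12.3 − 5.775 − 1 = 5.525 cmH2O.
Vt = C × 5.525 = 82.7 × 5.525 = 456.92 mL.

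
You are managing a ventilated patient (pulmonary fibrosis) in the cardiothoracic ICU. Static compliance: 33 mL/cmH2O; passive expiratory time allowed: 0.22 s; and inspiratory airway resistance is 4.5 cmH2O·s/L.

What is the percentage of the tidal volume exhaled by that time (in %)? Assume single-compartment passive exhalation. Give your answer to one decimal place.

77.3

τ = R × C = 4.5 × 33 mL/cmH2O = 4.5 × 0.033 L/cmH2O = 0.1485 s.
Passive exhalation: V(t)/V₀ = e^(−t/τ) = e^(−0.22/0.1485) = 0.2273.
Fraction exhaled = 1 − 0.2273 = 0.7727 → 77.27%.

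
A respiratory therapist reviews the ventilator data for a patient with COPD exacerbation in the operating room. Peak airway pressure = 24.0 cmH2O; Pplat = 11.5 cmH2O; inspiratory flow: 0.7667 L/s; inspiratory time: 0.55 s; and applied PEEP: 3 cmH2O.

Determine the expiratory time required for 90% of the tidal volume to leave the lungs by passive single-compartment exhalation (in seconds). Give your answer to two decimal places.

Vt = flow × Ti = 0.7667 L/s × 0.55 s × 1000 mL/L = 421.69 mL.
R = (PIP − Pplat)/V̇ = (24.0 − 11.5) / 0.7667 = 12.5/0.7667 = 16.304 cmH2O·s/L.
C = Vt/(Pplat − PEEP) = 421.69 / (11.5 − 3) = 421.69/8.5 = 49.611 mL/cmH2O.
τ = R × C = 16.304 × 0.04961 L/cmH2O = 0.8088 s.
t = −τ·ln(1 − 0.90) = −0.8088·ln(0.1) = 1.862 s.

1.86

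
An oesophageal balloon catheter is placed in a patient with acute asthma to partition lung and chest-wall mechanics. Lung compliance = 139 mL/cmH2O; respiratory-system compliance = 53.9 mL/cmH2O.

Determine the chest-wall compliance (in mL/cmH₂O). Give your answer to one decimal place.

1/Ccw = 1/Crs − 1/CL.
1/Ccw = 1/53.9 − 1/139 = 0.01136.
Ccw = 88.028 mL/cmH2O.

88.0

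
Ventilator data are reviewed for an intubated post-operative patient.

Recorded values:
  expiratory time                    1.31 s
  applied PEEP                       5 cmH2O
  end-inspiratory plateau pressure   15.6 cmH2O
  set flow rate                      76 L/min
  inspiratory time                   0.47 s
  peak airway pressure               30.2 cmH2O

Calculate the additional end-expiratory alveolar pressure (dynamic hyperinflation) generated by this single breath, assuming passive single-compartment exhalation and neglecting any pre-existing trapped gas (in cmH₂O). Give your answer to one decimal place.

1.4

Flow: 76 L/min ÷ 60 = 1.2667 L/s.
Vt = flow × Ti = 1.2667 L/s × 0.47 s × 1000 mL/L = 595.35 mL.
R = (PIP − Pplat)/V̇ = (30.2 − 15.6) / 1.2667 = 14.6/1.2667 = 11.526 cmH2O·s/L.
C = Vt/(Pplat − PEEP) = 595.35 / (15.6 − 5) = 595.35/10.6 = 56.165 mL/cmH2O.
τ = R × C = 11.526 × 0.05617 L/cmH2O = 0.6474 s.
Fraction remaining = e^(−Te/τ) = e^(−1.31/0.6474) = 0.1322; trapped volume = 595.35 × 0.1322 = 78.705 mL.
Additional alveolar pressure from trapping ≈ V_trapped / C = 78.705 / 56.165 = 1.401 cmH2O.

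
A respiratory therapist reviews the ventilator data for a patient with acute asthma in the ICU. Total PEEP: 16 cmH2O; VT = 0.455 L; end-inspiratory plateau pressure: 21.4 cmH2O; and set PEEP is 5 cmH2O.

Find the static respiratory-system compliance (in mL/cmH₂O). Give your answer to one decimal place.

End-expiratory occlusion gives total PEEP = 16 cmH2O (intrinsic PEEP = 16 − 5 = 11). Use total PEEP for the elastic gradient.
Cstat = Vt / (Pplat − PEEPtotal) = 455 / (21.4 − 16) = 455 / 5.4 = 84.259 mL/cmH2O.

84.3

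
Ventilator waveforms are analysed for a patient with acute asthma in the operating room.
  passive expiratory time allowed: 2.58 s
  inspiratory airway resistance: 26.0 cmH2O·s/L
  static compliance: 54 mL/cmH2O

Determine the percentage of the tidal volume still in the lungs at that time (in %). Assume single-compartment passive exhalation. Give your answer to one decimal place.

15.9

τ = R × C = 26.0 × 54 mL/cmH2O = 26.0 × 0.054 L/cmH2O = 1.404 s.
Passive exhalation: V(t)/V₀ = e^(−t/τ) = e^(−2.58/1.404) = 0.1592.
Fraction remaining = 0.1592 → 15.92%.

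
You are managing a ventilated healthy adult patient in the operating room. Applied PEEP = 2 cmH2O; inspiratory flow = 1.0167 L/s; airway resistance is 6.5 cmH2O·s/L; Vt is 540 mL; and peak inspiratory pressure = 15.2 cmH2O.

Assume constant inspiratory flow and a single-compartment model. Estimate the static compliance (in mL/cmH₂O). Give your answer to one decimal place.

Equation of motion (constant flow): PIP = Vt/C + R·V̇ + PEEP.
Vt/C = PIP − R·V̇ − PEEP = 15.2 − 6.5×1.0167 − 2 = 15.2 − 6.609 − 2 = 6.591 cmH2O.
C = Vt / 6.591 = 540 / 6.591 = 81.93 mL/cmH2O.

81.9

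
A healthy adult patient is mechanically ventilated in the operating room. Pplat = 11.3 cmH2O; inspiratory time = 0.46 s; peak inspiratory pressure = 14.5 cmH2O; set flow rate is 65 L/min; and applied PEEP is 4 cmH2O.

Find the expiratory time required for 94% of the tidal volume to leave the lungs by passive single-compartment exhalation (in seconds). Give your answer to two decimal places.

0.57

Flow: 65 L/min ÷ 60 = 1.0833 L/s.
Vt = flow × Ti = 1.0833 L/s × 0.46 s × 1000 mL/L = 498.32 mL.
R = (PIP − Pplat)/V̇ = (14.5 − 11.3) / 1.0833 = 3.2/1.0833 = 2.954 cmH2O·s/L.
C = Vt/(Pplat − PEEP) = 498.32 / (11.3 − 4) = 498.32/7.3 = 68.263 mL/cmH2O.
τ = R × C = 2.954 × 0.06826 L/cmH2O = 0.2016 s.
t = −τ·ln(1 − 0.94) = −0.2016·ln(0.06) = 0.5672 s.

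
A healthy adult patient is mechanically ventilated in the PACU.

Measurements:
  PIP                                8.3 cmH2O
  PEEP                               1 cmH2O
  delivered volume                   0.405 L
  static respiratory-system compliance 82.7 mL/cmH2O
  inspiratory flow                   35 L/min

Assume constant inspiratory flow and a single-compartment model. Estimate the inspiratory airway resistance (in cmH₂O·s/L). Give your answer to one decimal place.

Flow: 35 L/min ÷ 60 = 0.5833 L/s.
Equation of motion (constant flow): PIP = Vt/C + R·V̇ + PEEP.
R·V̇ = PIP − Vt/C − PEEP = 8.3 − 405/82.7 − 1 = 8.3 − 4.897 − 1 = 2.403 cmH2O.
R = 2.403 / 0.5833 = 4.12 cmH2O·s/L.

4.1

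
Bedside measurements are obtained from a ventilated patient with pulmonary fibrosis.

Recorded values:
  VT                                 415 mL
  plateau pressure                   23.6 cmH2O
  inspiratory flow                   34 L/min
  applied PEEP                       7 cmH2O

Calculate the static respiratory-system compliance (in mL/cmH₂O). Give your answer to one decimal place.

25.0

Cstat = Vt / (Pplat − PEEP) = 415 / (23.6 − 7) = 415 / 16.6 = 25.0 mL/cmH2O.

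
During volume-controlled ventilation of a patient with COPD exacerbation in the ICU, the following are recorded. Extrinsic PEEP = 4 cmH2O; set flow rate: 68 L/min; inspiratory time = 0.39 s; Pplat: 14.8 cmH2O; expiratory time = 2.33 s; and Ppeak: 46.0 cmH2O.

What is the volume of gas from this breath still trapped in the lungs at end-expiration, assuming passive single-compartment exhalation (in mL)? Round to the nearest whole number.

Flow: 68 L/min ÷ 60 = 1.1333 L/s.
Vt = flow × Ti = 1.1333 L/s × 0.39 s × 1000 mL/L = 441.99 mL.
R = (PIP − Pplat)/V̇ = (46.0 − 14.8) / 1.1333 = 31.2/1.1333 = 27.53 cmH2O·s/L.
C = Vt/(Pplat − PEEP) = 441.99 / (14.8 − 4) = 441.99/10.8 = 40.925 mL/cmH2O.
τ = R × C = 27.53 × 0.04093 L/cmH2O = 1.127 s.
Fraction remaining = e^(−Te/τ) = e^(−2.33/1.127) = 0.1265.
Trapped volume = 441.99 × 0.1265 = 55.912 mL.

56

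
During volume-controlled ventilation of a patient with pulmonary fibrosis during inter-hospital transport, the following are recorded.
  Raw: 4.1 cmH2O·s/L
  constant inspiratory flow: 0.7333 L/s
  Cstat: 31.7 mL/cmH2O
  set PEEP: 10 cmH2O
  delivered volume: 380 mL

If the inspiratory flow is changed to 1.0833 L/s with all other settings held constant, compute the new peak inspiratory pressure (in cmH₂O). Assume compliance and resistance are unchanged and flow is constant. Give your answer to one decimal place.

26.4

PIP = Vt/C + R·V̇ + PEEP (constant-flow equation of motion).
Only the resistive term changes: ΔPIP = R × ΔV̇ = 4.1 × (1.0833 − 0.7333) = 4.1 × 0.35 = 1.435 cmH2O.
Original PIP = 380/31.7 + 4.1×0.7333 + 10 = 24.994 cmH2O; new PIP = 24.994 + (1.435) = 26.429 cmH2O.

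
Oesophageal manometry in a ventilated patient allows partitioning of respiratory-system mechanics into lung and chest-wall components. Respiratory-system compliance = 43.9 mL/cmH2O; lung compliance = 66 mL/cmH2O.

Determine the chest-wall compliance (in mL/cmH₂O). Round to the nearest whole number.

1/Ccw = 1/Crs − 1/CL.
1/Ccw = 1/43.9 − 1/66 = 0.007628.
Ccw = 131.1 mL/cmH2O.

131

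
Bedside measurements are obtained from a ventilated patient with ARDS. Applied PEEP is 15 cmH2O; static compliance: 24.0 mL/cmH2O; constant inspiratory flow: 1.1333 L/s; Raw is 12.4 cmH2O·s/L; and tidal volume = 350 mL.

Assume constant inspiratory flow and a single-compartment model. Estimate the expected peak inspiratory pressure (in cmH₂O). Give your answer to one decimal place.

43.6

Equation of motion (constant flow): PIP = Vt/C + R·V̇ + PEEP.
PIP = 350/24.0 + 12.4×1.1333 + 15 = 14.583 + 14.053 + 15 = 43.636 cmH2O.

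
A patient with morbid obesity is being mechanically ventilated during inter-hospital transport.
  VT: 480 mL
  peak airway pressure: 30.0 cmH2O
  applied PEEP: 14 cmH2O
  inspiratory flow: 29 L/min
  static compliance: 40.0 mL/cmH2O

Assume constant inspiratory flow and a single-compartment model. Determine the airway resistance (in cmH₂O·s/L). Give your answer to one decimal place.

Flow: 29 L/min ÷ 60 = 0.4833 L/s.
Equation of motion (constant flow): PIP = Vt/C + R·V̇ + PEEP.
R·V̇ = PIP − Vt/C − PEEP = 30.0 − 480/40.0 − 14 = 30.0 − 12.0 − 14 = 4.0 cmH2O.
R = 4.0 / 0.4833 = 8.276 cmH2O·s/L.

8.3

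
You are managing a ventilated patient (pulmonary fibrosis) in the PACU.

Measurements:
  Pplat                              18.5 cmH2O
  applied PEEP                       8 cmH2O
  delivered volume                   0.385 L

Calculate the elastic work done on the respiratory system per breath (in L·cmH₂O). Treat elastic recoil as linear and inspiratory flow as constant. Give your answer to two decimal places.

2.02

Elastic work ≈ ½ × (Pplat − PEEP) × Vt = 0.5 × (18.5 − 8) × 0.385 L = 0.5 × 10.5 × 0.385 = 2.021 L·cmH2O.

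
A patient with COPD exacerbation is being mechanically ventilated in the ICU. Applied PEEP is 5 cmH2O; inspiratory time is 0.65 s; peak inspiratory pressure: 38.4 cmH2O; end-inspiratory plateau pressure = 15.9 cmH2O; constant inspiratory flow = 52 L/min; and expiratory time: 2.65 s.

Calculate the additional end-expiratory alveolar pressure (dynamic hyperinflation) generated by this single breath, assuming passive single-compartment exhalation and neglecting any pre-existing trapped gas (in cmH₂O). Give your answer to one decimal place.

Flow: 52 L/min ÷ 60 = 0.8667 L/s.
Vt = flow × Ti = 0.8667 L/s × 0.65 s × 1000 mL/L = 563.36 mL.
R = (PIP − Pplat)/V̇ = (38.4 − 15.9) / 0.8667 = 22.5/0.8667 = 25.961 cmH2O·s/L.
C = Vt/(Pplat − PEEP) = 563.36 / (15.9 − 5) = 563.36/10.9 = 51.684 mL/cmH2O.
τ = R × C = 25.961 × 0.05168 L/cmH2O = 1.342 s.
Fraction remaining = e^(−Te/τ) = e^(−2.65/1.342) = 0.1388; trapped volume = 563.36 × 0.1388 = 78.194 mL.
Additional alveolar pressure from trapping ≈ V_trapped / C = 78.194 / 51.684 = 1.513 cmH2O.

1.5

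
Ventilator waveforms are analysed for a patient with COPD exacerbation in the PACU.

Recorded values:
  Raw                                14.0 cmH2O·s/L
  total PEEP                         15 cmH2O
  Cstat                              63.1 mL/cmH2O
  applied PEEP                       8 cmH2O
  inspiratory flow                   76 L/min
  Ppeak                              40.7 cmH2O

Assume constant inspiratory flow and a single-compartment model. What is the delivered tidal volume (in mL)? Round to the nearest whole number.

503

Flow: 76 L/min ÷ 60 = 1.2667 L/s.
Total PEEP = 15 cmH2O (set 8 + intrinsic 7); this is the baseline alveolar pressure.
Equation of motion (constant flow): PIP = Vt/C + R·V̇ + PEEP.
Vt/C = PIP − R·V̇ − PEEP = 40.7 − 17.734 − 15 = 7.966 cmH2O.
Vt = C × 7.966 = 63.1 × 7.966 = 502.65 mL.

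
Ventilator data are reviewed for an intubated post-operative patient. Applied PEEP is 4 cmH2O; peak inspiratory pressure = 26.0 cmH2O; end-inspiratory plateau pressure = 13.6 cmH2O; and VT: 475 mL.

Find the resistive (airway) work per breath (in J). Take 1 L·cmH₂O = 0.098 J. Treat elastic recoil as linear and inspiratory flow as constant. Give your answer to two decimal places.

0.58

With constant inspiratory flow the resistive pressure is constant at PIP − Pplat = 26.0 − 13.6 = 12.4 cmH2O, so resistive work = 12.4 × 0.475 = 5.89 L·cmH2O.
× 0.098 J/(L·cmH2O) → 0.5772 J.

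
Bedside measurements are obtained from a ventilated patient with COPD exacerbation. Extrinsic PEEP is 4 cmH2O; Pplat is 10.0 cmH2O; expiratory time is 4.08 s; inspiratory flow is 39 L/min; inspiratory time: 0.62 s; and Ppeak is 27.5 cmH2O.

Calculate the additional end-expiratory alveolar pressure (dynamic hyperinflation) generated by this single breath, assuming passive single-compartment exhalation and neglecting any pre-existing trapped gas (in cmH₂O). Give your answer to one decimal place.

Flow: 39 L/min ÷ 60 = 0.65 L/s.
Vt = flow × Ti = 0.65 L/s × 0.62 s × 1000 mL/L = 403.0 mL.
R = (PIP − Pplat)/V̇ = (27.5 − 10.0) / 0.65 = 17.5/0.65 = 26.923 cmH2O·s/L.
C = Vt/(Pplat − PEEP) = 403.0 / (10.0 − 4) = 403.0/6.0 = 67.167 mL/cmH2O.
τ = R × C = 26.923 × 0.06717 L/cmH2O = 1.808 s.
Fraction remaining = e^(−Te/τ) = e^(−4.08/1.808) = 0.1047; trapped volume = 403.0 × 0.1047 = 42.194 mL.
Additional alveolar pressure from trapping ≈ V_trapped / C = 42.194 / 67.167 = 0.6282 cmH2O.

0.6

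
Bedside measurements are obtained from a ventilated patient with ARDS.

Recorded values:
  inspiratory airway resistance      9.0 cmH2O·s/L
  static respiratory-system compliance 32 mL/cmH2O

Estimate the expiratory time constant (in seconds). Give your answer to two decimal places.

0.29

τ = R × C = 9.0 × 32 mL/cmH2O = 9.0 × 0.032 L/cmH2O = 0.288 s.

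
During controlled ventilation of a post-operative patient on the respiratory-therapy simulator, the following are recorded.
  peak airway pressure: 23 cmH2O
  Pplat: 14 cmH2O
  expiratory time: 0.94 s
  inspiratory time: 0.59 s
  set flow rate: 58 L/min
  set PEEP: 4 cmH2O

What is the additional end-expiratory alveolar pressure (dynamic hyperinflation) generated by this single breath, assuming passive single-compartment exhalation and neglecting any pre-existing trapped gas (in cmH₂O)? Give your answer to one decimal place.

Flow: 58 L/min ÷ 60 = 0.9667 L/s.
Vt = flow × Ti = 0.9667 L/s × 0.59 s × 1000 mL/L = 570.35 mL.
R = (PIP − Pplat)/V̇ = (23 − 14) / 0.9667 = 9.0/0.9667 = 9.31 cmH2O·s/L.
C = Vt/(Pplat − PEEP) = 570.35 / (14 − 4) = 570.35/10.0 = 57.035 mL/cmH2O.
τ = R × C = 9.31 × 0.05704 L/cmH2O = 0.531 s.
Fraction remaining = e^(−Te/τ) = e^(−0.94/0.531) = 0.1703; trapped volume = 570.35 × 0.1703 = 97.131 mL.
Additional alveolar pressure from trapping ≈ V_trapped / C = 97.131 / 57.035 = 1.703 cmH2O.

1.7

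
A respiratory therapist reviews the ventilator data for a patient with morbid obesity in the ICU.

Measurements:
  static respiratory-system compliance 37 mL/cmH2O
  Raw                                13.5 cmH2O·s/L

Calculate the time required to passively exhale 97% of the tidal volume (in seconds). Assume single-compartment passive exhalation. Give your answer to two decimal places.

1.75

τ = R × C = 13.5 × 37 mL/cmH2O = 13.5 × 0.037 L/cmH2O = 0.4995 s.
Exhaled fraction f = 1 − e^(−t/τ) → t = −τ·ln(1 − f) = −0.4995·ln(0.03) = 1.752 s.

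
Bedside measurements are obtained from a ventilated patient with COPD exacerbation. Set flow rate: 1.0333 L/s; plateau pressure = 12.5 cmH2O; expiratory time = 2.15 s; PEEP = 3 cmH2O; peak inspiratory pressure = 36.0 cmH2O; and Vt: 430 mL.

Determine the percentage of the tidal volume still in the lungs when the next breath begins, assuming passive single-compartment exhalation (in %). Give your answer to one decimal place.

R = (PIP − Pplat)/V̇ = (36.0 − 12.5) / 1.0333 = 23.5/1.0333 = 22.743 cmH2O·s/L.
C = Vt/(Pplat − PEEP) = 430.0 / (12.5 − 3) = 430.0/9.5 = 45.263 mL/cmH2O.
τ = R × C = 22.743 × 0.04526 L/cmH2O = 1.029 s.
Fraction remaining at end-expiration = e^(−Te/τ) = e^(−2.15/1.029) = 0.1238 → 12.38%.

12.4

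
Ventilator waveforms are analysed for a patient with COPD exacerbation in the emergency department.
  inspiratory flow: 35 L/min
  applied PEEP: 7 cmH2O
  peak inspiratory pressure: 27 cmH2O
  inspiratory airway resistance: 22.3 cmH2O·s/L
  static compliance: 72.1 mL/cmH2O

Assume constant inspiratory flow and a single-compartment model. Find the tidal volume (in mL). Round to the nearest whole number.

Flow: 35 L/min ÷ 60 = 0.5833 L/s.
Equation of motion (constant flow): PIP = Vt/C + R·V̇ + PEEP.
Vt/C = PIP − R·V̇ − PEEP = 27 − 13.008 − 7 = 6.992 cmH2O.
Vt = C × 6.992 = 72.1 × 6.992 = 504.12 mL.

504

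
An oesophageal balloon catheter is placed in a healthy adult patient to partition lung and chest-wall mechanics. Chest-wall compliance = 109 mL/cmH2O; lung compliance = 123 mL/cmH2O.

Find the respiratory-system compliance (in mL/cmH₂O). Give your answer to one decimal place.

Lung and chest wall are elastances in series: 1/Crs = 1/CL + 1/Ccw.
1/Crs = 1/123 + 1/109 = 0.0173.
Crs = 57.803 mL/cmH2O.

57.8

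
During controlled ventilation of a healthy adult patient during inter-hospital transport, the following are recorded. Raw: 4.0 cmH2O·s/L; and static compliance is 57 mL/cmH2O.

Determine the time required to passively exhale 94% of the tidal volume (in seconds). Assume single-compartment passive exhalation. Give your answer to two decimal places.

0.64

τ = R × C = 4.0 × 57 mL/cmH2O = 4.0 × 0.057 L/cmH2O = 0.228 s.
Exhaled fraction f = 1 − e^(−t/τ) → t = −τ·ln(1 − f) = −0.228·ln(0.06) = 0.6415 s.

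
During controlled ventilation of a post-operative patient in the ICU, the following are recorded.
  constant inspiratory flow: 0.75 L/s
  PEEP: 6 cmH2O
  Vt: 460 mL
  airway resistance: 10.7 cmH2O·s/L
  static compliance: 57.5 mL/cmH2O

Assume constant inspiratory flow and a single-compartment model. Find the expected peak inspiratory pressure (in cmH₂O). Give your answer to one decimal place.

22.0

Equation of motion (constant flow): PIP = Vt/C + R·V̇ + PEEP.
PIP = 460/57.5 + 10.7×0.75 + 6 = 8.0 + 8.025 + 6 = 22.025 cmH2O.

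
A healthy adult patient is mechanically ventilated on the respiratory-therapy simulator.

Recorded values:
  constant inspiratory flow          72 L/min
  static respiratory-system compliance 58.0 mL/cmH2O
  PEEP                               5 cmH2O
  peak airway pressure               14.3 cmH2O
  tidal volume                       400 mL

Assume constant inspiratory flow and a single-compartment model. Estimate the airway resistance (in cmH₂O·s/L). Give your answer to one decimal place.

Flow: 72 L/min ÷ 60 = 1.2 L/s.
Equation of motion (constant flow): PIP = Vt/C + R·V̇ + PEEP.
R·V̇ = PIP − Vt/C − PEEP = 14.3 − 400/58.0 − 5 = 14.3 − 6.897 − 5 = 2.403 cmH2O.
R = 2.403 / 1.2 = 2.003 cmH2O·s/L.

2.0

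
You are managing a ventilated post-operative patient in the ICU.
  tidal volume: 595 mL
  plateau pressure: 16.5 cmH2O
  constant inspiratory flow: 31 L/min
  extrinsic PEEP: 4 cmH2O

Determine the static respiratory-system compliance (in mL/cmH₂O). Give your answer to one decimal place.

Cstat = Vt / (Pplat − PEEP) = 595 / (16.5 − 4) = 595 / 12.5 = 47.6 mL/cmH2O.

47.6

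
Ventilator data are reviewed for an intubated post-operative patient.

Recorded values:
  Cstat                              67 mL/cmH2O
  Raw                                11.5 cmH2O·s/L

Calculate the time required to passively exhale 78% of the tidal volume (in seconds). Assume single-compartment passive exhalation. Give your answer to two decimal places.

τ = R × C = 11.5 × 67 mL/cmH2O = 11.5 × 0.067 L/cmH2O = 0.7705 s.
Exhaled fraction f = 1 − e^(−t/τ) → t = −τ·ln(1 − f) = −0.7705·ln(0.22) = 1.167 s.

1.17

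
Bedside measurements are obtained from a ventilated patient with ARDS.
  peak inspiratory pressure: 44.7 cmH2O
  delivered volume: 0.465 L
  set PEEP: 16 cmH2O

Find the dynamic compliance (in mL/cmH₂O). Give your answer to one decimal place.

Dynamic compliance = Vt / (PIP − PEEP) = 465 / (44.7 − 16) = 465 / 28.7 = 16.202 mL/cmH2O.

16.2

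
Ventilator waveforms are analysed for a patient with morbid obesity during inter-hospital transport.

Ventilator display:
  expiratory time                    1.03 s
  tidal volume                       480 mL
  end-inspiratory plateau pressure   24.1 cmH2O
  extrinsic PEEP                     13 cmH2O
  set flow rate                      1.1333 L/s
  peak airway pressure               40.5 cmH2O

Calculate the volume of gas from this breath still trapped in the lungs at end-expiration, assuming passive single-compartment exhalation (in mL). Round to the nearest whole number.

R = (PIP − Pplat)/V̇ = (40.5 − 24.1) / 1.1333 = 16.4/1.1333 = 14.471 cmH2O·s/L.
C = Vt/(Pplat − PEEP) = 480.0 / (24.1 − 13) = 480.0/11.1 = 43.243 mL/cmH2O.
τ = R × C = 14.471 × 0.04324 L/cmH2O = 0.6257 s.
Fraction remaining = e^(−Te/τ) = e^(−1.03/0.6257) = 0.1928.
Trapped volume = 480.0 × 0.1928 = 92.544 mL.

93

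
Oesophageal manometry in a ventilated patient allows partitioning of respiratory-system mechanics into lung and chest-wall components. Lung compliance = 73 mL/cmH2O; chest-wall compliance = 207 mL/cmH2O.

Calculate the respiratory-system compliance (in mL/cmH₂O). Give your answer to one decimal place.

54.0

Lung and chest wall are elastances in series: 1/Crs = 1/CL + 1/Ccw.
1/Crs = 1/73 + 1/207 = 0.01853.
Crs = 53.967 mL/cmH2O.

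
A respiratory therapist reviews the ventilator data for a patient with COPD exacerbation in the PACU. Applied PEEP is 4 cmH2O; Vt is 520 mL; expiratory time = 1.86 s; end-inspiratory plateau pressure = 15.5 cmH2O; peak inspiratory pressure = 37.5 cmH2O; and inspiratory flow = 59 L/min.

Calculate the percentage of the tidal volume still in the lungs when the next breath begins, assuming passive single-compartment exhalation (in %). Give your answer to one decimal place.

Flow: 59 L/min ÷ 60 = 0.9833 L/s.
R = (PIP − Pplat)/V̇ = (37.5 − 15.5) / 0.9833 = 22.0/0.9833 = 22.374 cmH2O·s/L.
C = Vt/(Pplat − PEEP) = 520.0 / (15.5 − 4) = 520.0/11.5 = 45.217 mL/cmH2O.
τ = R × C = 22.374 × 0.04522 L/cmH2O = 1.012 s.
Fraction remaining at end-expiration = e^(−Te/τ) = e^(−1.86/1.012) = 0.1591 → 15.91%.

15.9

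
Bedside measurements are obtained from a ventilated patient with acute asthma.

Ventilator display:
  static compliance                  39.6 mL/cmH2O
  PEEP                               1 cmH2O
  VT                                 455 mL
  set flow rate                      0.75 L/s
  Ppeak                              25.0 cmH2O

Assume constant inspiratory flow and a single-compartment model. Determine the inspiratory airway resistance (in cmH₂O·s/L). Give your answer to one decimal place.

Equation of motion (constant flow): PIP = Vt/C + R·V̇ + PEEP.
R·V̇ = PIP − Vt/C − PEEP = 25.0 − 455/39.6 − 1 = 25.0 − 11.49 − 1 = 12.51 cmH2O.
R = 12.51 / 0.75 = 16.68 cmH2O·s/L.

16.7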